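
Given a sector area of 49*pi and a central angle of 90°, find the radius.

r² = 360 × 49*pi / (π × 90) = 196, so r = 14.

14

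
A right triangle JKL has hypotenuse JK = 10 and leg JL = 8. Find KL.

KL = sqrt(10^2 - 8^2) = sqrt(36) = 6

6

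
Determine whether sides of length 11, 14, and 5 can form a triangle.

Yes.
The triangle inequality requires that the sum of any two sides exceeds the third.
Here 5 + 11 = 16 > 14, so the condition is met.

Yes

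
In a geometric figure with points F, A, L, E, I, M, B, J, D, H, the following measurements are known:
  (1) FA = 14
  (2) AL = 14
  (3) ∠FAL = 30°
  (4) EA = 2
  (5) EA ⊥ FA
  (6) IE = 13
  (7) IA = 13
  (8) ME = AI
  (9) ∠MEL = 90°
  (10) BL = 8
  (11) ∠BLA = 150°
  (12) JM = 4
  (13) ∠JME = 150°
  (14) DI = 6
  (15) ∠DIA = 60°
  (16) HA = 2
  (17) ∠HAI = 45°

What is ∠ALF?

Step 1: By the law of cosines on triangle LAF: LF² = 14² + 14² − 2·14·14·cos(30°) = 52.52, so LF ≈ 7.25.
Step 2: By the inverse law of cosines on triangle ALF: cos(∠ALF) = (14² + 7.25² − 14²) / (2·14·7.25) = 52.52/202.91 = 0.2588, so ∠ALF = 75°.

Therefore, the measure of angle ∠ALF = 75°.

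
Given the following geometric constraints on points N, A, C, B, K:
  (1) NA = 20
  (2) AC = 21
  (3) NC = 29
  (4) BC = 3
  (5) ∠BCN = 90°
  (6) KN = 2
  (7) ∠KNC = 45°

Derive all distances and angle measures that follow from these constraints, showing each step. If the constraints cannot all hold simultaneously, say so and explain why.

The constraints are consistent.

Step 1: From NC = 29, CB = 3, and ∠NCB = 90°, by the law of cosines:
  NB² = NC² + CB² - 2·NC·CB·cos(90°) = 841 + 9 - 0 = 850
  NB = 5·√34

Step 2: From CN = 29, NK = 2, and ∠CNK = 45°, by the law of cosines:
  CK² = CN² + NK² - 2·CN·NK·cos(45°) = 841 + 4 - 82.02 = 763
  CK ≈ 27.62

Step 3: From NA = 20, NC = 29, AC = 21, by the inverse law of cosines:
  cos(∠ANC) = (NA² + NC² - AC²) / (2·NA·NC)
  ∠ANC = 46.4°

Step 4: From AC = 21, AN = 20, CN = 29, by the inverse law of cosines:
  cos(∠CAN) = (AC² + AN² - CN²) / (2·AC·AN)
  ∠CAN = 90°

Step 5: From CA = 21, CN = 29, AN = 20, by the inverse law of cosines:
  cos(∠ACN) = (CA² + CN² - AN²) / (2·CA·CN)
  ∠ACN = 43.6°

Step 6: From NB = 5·√34, NC = 29, BC = 3, by the inverse law of cosines:
  cos(∠BNC) = (NB² + NC² - BC²) / (2·NB·NC)
  ∠BNC = 5.91°

Step 7: From CK = 27.62, CN = 29, KN = 2, by the inverse law of cosines:
  cos(∠KCN) = (CK² + CN² - KN²) / (2·CK·CN)
  ∠KCN = 2.93°

Step 8: From BC = 3, BN = 5·√34, CN = 29, by the inverse law of cosines:
  cos(∠CBN) = (BC² + BN² - CN²) / (2·BC·BN)
  ∠CBN = 84.09°

Step 9: From KC = 27.62, KN = 2, CN = 29, by the inverse law of cosines:
  cos(∠CKN) = (KC² + KN² - CN²) / (2·KC·KN)
  ∠CKN = 132.07°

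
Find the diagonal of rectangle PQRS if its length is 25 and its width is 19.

A rectangle's diagonal splits it into two right triangles, with the diagonal as the hypotenuse.
By the Pythagorean theorem, d^2 = 25^2 + 19^2 = 986.
Therefore d = sqrt(986).

sqrt(986)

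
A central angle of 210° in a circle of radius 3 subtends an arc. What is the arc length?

Arc length = 2π(3)(7/12) = 7*pi/2

7*pi/2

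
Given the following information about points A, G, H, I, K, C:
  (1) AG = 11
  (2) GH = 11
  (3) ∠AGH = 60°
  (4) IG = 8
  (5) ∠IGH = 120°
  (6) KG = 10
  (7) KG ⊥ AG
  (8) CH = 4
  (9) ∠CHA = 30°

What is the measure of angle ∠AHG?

Step 1: By the law of cosines on triangle HGA: HA² = 11² + 11² − 2·11·11·cos(60°) = 121, so HA = 11.
Step 2: By the inverse law of cosines on triangle AHG: cos(∠AHG) = (11² + 11² − 11²) / (2·11·11) = 121/242 = 0.5, so ∠AHG = 60°.

Therefore, the measure of angle ∠AHG = 60°.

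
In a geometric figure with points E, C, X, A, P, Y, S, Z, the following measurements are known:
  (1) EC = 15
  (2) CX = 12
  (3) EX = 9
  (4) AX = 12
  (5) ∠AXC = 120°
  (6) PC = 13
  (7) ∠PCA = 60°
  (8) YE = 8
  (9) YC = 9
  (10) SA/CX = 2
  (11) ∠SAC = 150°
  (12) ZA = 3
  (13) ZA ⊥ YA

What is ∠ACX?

Step 1: By the law of cosines on triangle CXA: CA² = 12² + 12² − 2·12·12·cos(120°) = 432, so CA = 12·√3.
Step 2: By the inverse law of cosines on triangle ACX: cos(∠ACX) = ((12·√3)² + 12² − 12²) / (2·12·√3·12) = 432/498.83 = 0.866, so ∠ACX = 30°.

Therefore, the measure of angle ∠ACX = 30°.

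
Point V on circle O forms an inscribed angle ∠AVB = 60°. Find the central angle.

By the inscribed angle theorem, the central angle is twice the inscribed angle.
Central angle = 2 × 60° = 120°

120°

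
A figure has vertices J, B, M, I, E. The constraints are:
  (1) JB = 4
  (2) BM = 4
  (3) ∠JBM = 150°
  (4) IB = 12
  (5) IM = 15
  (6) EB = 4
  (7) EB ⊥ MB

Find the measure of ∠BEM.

Step 1: By the law of cosines on triangle EBM: EM² = 4² + 4² − 2·4·4·cos(90°) = 32, so EM = 4·√2.
Step 2: By the inverse law of cosines on triangle BEM: cos(∠BEM) = (4² + (4·√2)² − 4²) / (2·4·4·√2) = 32/45.25 = 0.7071, so ∠BEM = 45°.

Therefore, the measure of angle ∠BEM = 45°.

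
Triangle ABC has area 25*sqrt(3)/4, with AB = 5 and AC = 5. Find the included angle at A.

Area = (1/2) * a * b * sin(C)
sin(C) = 2 * Area / (a * b)
sin(C) = 2 * 25*sqrt(3)/4 / (5 * 5)
sin(C) = sqrt(3)/2
C = arcsin(sqrt(3)/2) = 60°
Since sin(180° - C) = sin(C), the obtuse angle 120° gives the same area, so C = 60° or C = 120°.

60° or 120°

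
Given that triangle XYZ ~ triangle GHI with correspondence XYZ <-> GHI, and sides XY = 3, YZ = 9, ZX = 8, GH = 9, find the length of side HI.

Similar triangles have proportional sides. Setting up the proportion:
GH / XY = HI / YZ
9 / 3 = HI / 9
HI = 9 * 9 / 3 = 27.

27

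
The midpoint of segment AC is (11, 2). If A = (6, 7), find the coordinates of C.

Using the midpoint formula: M = ((x1 + x2)/2, (y1 + y2)/2)
We know M = (11, 2) and A = (6, 7)
For x: 11 = (6 + x2)/2, so x2 = 2*11 - 6 = 16
For y: 2 = (7 + y2)/2, so y2 = 2*2 - 7 = -3
C = (16, -3)

(16, -3)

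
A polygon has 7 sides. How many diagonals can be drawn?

The number of diagonals in an n-gon is n(n - 3)/2.
For n = 7: 7(7 - 3)/2 = 7 × 4 / 2 = 14.

14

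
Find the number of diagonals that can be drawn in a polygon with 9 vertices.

Each of the 9 vertices connects to 6 non-adjacent vertices via diagonals.
Total connections = 9 × 6 = 54, but each diagonal is counted twice.
Number of diagonals = 54 / 2 = 27.

27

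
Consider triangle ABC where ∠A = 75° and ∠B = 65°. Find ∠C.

Let angle C = x. Then 75 + 65 + x = 180.
x = 180 - 140 = 40 degrees.

40 degrees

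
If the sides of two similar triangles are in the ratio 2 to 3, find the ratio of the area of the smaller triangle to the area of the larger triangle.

Area ratio = (side ratio)^2 = (2/3)^2 = 4:9.

4:9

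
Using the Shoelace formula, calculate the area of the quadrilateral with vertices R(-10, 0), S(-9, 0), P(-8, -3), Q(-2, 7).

Using the Shoelace formula for a quadrilateral (vertices in order):
Area = (1/2)|sum of (x_i * y_(i+1) - x_(i+1) * y_i)|
Terms: (-10*0 - -9*0) = 0, (-9*-3 - -8*0) = 27, (-8*7 - -2*-3) = -62, (-2*0 - -10*7) = 70
Sum = 35
Area = (1/2)(35) = 35/2

35/2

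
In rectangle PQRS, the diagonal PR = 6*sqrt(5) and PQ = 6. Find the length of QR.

The diagonal of a rectangle forms a right triangle with the two sides.
Rearranging the Pythagorean theorem: missing side = sqrt(d^2 - known^2).
= sqrt(180 - 36) = sqrt(144) = 12.

12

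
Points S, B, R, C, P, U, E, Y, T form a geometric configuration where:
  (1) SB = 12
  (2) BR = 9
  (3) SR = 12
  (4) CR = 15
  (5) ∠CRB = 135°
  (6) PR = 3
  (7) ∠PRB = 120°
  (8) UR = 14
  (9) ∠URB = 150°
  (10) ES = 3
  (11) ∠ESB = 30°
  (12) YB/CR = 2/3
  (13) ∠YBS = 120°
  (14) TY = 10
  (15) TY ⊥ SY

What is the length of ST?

From the given relations: YB = 2/3·CR = 2/3·15 = 10.
Step 1: By the law of cosines on triangle SBY: SY² = 12² + 10² − 2·12·10·cos(120°) = 364, so SY = 2·√91.
Step 2: By the law of cosines on triangle SYT: ST² = (2·√91)² + 10² − 2·2·√91·10·cos(90°) = 464, so ST = 4·√29.

Therefore, the length of ST = 4·√29.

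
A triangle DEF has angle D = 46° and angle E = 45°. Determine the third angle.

The interior angles sum to 180°: angle F = 180 - 46 - 45 = 89°.
The triangle is acute (angles 46°, 45°, 89°).

89 degrees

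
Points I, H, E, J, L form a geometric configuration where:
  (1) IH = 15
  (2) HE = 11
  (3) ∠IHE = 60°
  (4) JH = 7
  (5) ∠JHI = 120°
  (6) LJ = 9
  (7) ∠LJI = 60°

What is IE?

Step 1: By the law of cosines on triangle IHE: IE² = 15² + 11² − 2·15·11·cos(60°) = 181, so IE = √181.

Therefore, the length of IE = √181.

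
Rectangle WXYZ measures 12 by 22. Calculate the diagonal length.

d = sqrt(12^2 + 22^2) = sqrt(628) = 2*sqrt(157)

2*sqrt(157)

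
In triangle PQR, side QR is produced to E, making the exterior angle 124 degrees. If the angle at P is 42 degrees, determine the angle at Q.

By the exterior angle theorem: exterior angle = sum of remote interior angles.
124 = 42 + angle Q
angle Q = 124 - 42 = 82 degrees

82 degrees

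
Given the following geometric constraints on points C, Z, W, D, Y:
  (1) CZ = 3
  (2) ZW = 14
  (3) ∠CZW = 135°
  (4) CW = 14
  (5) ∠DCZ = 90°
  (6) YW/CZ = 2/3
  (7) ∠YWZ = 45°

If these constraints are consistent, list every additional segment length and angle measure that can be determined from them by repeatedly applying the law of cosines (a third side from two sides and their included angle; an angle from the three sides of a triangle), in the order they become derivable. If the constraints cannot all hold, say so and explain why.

These constraints are not satisfiable: (1), (2) and (3) already determine CW: by the law of cosines CW² = 3² + 14² − 2·3·14·cos(135°) = 264.4, so CW ≈ 16.26, which contradicts (4) CW = 14. No planar figure meets all of them, so nothing further can be derived.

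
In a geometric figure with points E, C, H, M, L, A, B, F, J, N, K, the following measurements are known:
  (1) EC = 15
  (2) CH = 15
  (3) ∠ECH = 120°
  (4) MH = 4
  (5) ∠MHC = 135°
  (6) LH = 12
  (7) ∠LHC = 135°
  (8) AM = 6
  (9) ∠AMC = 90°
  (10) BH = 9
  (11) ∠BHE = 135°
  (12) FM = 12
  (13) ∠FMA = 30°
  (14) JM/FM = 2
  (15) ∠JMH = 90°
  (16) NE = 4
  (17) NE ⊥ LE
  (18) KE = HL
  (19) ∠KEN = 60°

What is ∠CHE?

Step 1: By the law of cosines on triangle HCE: HE² = 15² + 15² − 2·15·15·cos(120°) = 675, so HE = 15·√3.
Step 2: By the inverse law of cosines on triangle CHE: cos(∠CHE) = (15² + (15·√3)² − 15²) / (2·15·15·√3) = 675/779.42 = 0.866, so ∠CHE = 30°.

Therefore, the measure of angle ∠CHE = 30°.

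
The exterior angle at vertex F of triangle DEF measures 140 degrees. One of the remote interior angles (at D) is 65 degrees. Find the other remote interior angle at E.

By the exterior angle theorem: exterior angle = sum of remote interior angles.
140 = 65 + angle E
angle E = 140 - 65 = 75 degrees

75 degrees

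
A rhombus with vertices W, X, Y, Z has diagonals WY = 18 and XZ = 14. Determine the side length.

Half-diagonals are 9 and 7. side = sqrt(9^2 + 7^2) = sqrt(130)

sqrt(130)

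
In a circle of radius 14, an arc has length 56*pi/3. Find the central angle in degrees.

The full circumference is 2πr = 28*pi.
The arc is 56*pi/3 / 28*pi = 2/3 of the full circle.
So the central angle = 2/3 × 360° = 240°.

240°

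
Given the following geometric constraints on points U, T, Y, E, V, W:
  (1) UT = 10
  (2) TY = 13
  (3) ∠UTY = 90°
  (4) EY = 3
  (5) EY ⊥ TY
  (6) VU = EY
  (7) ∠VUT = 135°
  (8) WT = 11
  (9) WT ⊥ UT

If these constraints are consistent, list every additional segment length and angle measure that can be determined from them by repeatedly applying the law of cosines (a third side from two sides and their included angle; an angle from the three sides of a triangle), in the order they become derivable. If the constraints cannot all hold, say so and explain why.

The constraints are consistent. Derivable facts, in order:
After 1 step:
- TE = √178
- TV ≈ 12.31
- UW ≈ 14.87
- UY ≈ 16.4
After 2 steps:
- ∠ETY = 12.99°
- ∠TEY = 77.01°
- ∠TUW = 47.73°
- ∠TUY = 52.43°
- ∠TVU = 35.07°
- ∠TWU = 42.27°
- ∠TYU = 37.57°
- ∠UTV = 9.93°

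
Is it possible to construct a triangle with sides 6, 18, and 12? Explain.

Check the triangle inequality: 6 + 12 = 18 ≤ 18.
Since the sum of two sides does not exceed the third, no triangle can be formed.

No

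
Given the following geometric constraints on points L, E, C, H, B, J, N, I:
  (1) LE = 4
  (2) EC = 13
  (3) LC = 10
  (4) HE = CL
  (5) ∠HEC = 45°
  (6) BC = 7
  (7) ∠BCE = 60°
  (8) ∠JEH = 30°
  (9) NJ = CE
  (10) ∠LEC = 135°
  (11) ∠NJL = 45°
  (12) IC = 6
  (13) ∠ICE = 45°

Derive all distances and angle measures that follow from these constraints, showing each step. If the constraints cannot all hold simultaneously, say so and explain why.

These constraints are not satisfiable: (1), (2) and (3) fix all three sides of triangle LEC, so by the law of cosines cos(∠LEC) = (4² + 13² − 10²) / (2·4·13) = 0.8173, i.e. ∠LEC ≈ 35.18°, which contradicts (10) ∠LEC = 135°. No planar figure meets all of them, so nothing further can be derived.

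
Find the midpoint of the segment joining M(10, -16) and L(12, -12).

M = ((x₁ + x₂)/2, (y₁ + y₂)/2)
= ((10 + 12)/2, (-16 + -12)/2)
= (22/2, -28/2) = (11, -14)

(11, -14)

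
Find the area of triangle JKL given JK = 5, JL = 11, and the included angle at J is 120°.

Area = (1/2)(5)(11) sin(120°) = (1/2)(5)(11)(sqrt(3)/2) = 55*sqrt(3)/4

55*sqrt(3)/4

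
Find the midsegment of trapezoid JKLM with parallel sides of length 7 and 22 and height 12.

The midsegment of a trapezoid = (base1 + base2) / 2
midsegment = (7 + 22) / 2
midsegment = 29 / 2
midsegment = 29/2

29/2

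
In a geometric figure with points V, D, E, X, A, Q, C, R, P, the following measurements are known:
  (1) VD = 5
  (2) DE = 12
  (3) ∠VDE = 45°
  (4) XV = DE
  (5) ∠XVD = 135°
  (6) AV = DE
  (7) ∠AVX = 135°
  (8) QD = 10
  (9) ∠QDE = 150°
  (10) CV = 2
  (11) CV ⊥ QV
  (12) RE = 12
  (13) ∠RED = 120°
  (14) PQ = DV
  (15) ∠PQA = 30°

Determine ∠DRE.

Step 1: By the law of cosines on triangle RED: RD² = 12² + 12² − 2·12·12·cos(120°) = 432, so RD = 12·√3.
Step 2: By the inverse law of cosines on triangle DRE: cos(∠DRE) = ((12·√3)² + 12² − 12²) / (2·12·√3·12) = 432/498.83 = 0.866, so ∠DRE = 30°.

Therefore, the measure of angle ∠DRE = 30°.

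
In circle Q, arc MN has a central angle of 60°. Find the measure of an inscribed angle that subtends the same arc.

By the inscribed angle theorem, the inscribed angle is half the central angle.
Inscribed angle = 60° / 2 = 30°

30°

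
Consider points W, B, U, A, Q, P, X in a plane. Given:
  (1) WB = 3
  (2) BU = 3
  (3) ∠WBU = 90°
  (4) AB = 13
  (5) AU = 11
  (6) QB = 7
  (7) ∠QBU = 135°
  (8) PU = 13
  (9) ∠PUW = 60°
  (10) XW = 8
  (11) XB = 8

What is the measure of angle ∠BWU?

Step 1: By the law of cosines on triangle WBU: WU² = 3² + 3² − 2·3·3·cos(90°) = 18, so WU = 3·√2.
Step 2: By the inverse law of cosines on triangle BWU: cos(∠BWU) = (3² + (3·√2)² − 3²) / (2·3·3·√2) = 18/25.46 = 0.7071, so ∠BWU = 45°.

Therefore, the measure of angle ∠BWU = 45°.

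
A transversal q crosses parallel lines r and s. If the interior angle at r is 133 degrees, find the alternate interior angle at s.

Alternate interior angles formed by parallel lines and a transversal are equal.
The given angle is 133 degrees.
The alternate interior angle = 133 degrees.

133 degrees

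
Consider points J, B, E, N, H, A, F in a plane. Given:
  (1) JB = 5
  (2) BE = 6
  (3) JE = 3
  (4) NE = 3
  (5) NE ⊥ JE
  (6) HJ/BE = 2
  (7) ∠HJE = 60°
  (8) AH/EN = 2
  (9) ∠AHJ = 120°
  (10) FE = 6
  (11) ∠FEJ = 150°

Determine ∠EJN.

Step 1: By the law of cosines on triangle JEN: JN² = 3² + 3² − 2·3·3·cos(90°) = 18, so JN = 3·√2.
Step 2: By the inverse law of cosines on triangle EJN: cos(∠EJN) = (3² + (3·√2)² − 3²) / (2·3·3·√2) = 18/25.46 = 0.7071, so ∠EJN = 45°.

Therefore, the measure of angle ∠EJN = 45°.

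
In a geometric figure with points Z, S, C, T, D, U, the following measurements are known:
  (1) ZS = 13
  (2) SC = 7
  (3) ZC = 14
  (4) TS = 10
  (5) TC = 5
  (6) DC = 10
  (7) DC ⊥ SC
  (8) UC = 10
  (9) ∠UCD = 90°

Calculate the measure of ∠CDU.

Step 1: By the law of cosines on triangle DCU: DU² = 10² + 10² − 2·10·10·cos(90°) = 200, so DU = 10·√2.
Step 2: By the inverse law of cosines on triangle CDU: cos(∠CDU) = (10² + (10·√2)² − 10²) / (2·10·10·√2) = 200/282.84 = 0.7071, so ∠CDU = 45°.

Therefore, the measure of angle ∠CDU = 45°.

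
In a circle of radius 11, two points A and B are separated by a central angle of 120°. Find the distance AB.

Chord = 2(11) sin(60°) = 11*sqrt(3)

11*sqrt(3)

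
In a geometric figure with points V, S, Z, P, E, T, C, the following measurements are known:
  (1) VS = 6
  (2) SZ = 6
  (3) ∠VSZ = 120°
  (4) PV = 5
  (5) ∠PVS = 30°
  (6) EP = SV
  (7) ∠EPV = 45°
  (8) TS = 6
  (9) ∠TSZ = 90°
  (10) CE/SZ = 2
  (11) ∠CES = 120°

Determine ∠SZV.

Step 1: By the law of cosines on triangle ZSV: ZV² = 6² + 6² − 2·6·6·cos(120°) = 108, so ZV = 6·√3.
Step 2: By the inverse law of cosines on triangle SZV: cos(∠SZV) = (6² + (6·√3)² − 6²) / (2·6·6·√3) = 108/124.71 = 0.866, so ∠SZV = 30°.

Therefore, the measure of angle ∠SZV = 30°.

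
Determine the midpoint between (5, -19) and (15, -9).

M = ((x₁ + x₂)/2, (y₁ + y₂)/2)
= ((5 + 15)/2, (-19 + -9)/2)
= (20/2, -28/2) = (10, -14)

(10, -14)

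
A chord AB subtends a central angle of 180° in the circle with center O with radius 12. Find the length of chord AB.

Drop a perpendicular from the center to the chord, bisecting both the chord and the central angle.
Each half-chord = r sin(θ/2) = 12 sin(90°).
The full chord = 2 × 12 × sin(90°) = 24.

24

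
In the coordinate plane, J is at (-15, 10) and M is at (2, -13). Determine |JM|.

d = sqrt((2 - -15)^2 + (-13 - 10)^2)
d = sqrt(17^2 + -23^2)
d = sqrt(289 + 529)
d = sqrt(818)

sqrt(818)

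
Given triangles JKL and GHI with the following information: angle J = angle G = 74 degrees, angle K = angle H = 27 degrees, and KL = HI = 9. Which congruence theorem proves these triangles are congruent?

The given information matches AAS: Two pairs of corresponding angles and a non-included side are equal (Angle-Angle-Side).

AAS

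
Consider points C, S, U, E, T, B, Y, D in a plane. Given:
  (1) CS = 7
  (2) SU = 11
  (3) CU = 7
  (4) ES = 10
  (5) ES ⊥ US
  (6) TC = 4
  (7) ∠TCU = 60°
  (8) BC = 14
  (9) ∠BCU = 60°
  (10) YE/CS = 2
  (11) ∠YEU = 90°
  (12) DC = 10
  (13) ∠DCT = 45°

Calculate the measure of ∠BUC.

Step 1: By the law of cosines on triangle UCB: UB² = 7² + 14² − 2·7·14·cos(60°) = 147, so UB = 7·√3.
Step 2: By the inverse law of cosines on triangle BUC: cos(∠BUC) = ((7·√3)² + 7² − 14²) / (2·7·√3·7) = 0/169.74 = 0, so ∠BUC = 90°.

Therefore, the measure of angle ∠BUC = 90°.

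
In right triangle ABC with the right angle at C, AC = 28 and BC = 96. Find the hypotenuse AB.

AB = sqrt(28^2 + 96^2) = sqrt(10000) = 100

100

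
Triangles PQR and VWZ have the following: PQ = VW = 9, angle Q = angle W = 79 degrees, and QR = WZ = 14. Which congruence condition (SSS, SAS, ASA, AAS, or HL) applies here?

The given information provides:
PQ = VW = 9, angle Q = angle W = 79 degrees, and QR = WZ = 14
This matches the SAS congruence theorem.
Two pairs of corresponding sides and the included angle are equal (Side-Angle-Side).

SAS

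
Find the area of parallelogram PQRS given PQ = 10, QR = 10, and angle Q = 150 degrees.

Area = a * b * sin(theta)
Area = 10 * 10 * sin(150 degrees)
Area = 100 * 1/2
Area = 50

50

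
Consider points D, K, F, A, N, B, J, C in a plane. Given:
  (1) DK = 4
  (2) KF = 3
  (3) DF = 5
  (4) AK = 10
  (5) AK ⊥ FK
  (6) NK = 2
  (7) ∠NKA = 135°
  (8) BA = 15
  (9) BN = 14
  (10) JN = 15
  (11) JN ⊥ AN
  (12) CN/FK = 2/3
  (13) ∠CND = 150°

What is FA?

Step 1: By the law of cosines on triangle FKA: FA² = 3² + 10² − 2·3·10·cos(90°) = 109, so FA = √109.

Therefore, the length of FA = √109.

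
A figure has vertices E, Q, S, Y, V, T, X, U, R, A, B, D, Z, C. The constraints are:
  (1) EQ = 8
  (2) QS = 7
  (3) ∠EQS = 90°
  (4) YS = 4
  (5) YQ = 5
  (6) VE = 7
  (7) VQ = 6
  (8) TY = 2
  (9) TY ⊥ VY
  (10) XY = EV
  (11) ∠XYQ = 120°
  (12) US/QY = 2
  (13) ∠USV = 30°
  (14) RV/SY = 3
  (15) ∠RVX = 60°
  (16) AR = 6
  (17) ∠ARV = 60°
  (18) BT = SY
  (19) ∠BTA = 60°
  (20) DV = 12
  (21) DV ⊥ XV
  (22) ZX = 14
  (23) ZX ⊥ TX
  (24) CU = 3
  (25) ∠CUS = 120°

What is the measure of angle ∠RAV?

From the given relations: RV = 3·SY = 3·4 = 12.
Step 1: By the law of cosines on triangle ARV: AV² = 6² + 12² − 2·6·12·cos(60°) = 108, so AV = 6·√3.
Step 2: By the inverse law of cosines on triangle RAV: cos(∠RAV) = (6² + (6·√3)² − 12²) / (2·6·6·√3) = 0/124.71 = 0, so ∠RAV = 90°.

Therefore, the measure of angle ∠RAV = 90°.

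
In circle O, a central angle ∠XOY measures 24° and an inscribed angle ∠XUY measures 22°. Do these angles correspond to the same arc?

By the inscribed angle theorem, the inscribed angle for a central angle of 24° should be 24° / 2 = 12°.
The given inscribed angle is 22°, which does not equal 12°.
Therefore, no, they do not correspond to the same arc.

No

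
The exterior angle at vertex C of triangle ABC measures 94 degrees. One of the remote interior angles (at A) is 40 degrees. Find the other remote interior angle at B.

By the exterior angle theorem: exterior angle = sum of remote interior angles.
94 = 40 + angle B
angle B = 94 - 40 = 54 degrees

54 degrees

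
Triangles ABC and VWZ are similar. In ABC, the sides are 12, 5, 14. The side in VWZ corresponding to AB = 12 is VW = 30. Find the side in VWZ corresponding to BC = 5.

Similar triangles have proportional sides. Setting up the proportion:
VW / AB = WZ / BC
30 / 12 = WZ / 5
WZ = 5 * 30 / 12 = 25/2.

25/2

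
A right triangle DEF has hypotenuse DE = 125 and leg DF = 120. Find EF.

Rearranging the Pythagorean theorem to solve for the unknown leg:
leg^2 = hypotenuse^2 - known_leg^2 = 15625 - 14400 = 1225
leg = sqrt(1225) = 35.

35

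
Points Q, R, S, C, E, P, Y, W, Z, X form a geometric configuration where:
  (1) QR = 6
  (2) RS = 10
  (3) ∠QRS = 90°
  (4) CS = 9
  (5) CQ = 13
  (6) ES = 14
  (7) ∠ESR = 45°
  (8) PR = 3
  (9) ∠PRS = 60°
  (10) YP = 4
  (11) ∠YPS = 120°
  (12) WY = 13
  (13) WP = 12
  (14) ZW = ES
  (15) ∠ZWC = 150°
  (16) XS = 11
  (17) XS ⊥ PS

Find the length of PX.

Step 1: By the law of cosines on triangle SRP: SP² = 10² + 3² − 2·10·3·cos(60°) = 79, so SP = √79.
Step 2: By the law of cosines on triangle PSX: PX² = √79² + 11² − 2·√79·11·cos(90°) = 200, so PX = 10·√2.

Therefore, the length of PX = 10·√2.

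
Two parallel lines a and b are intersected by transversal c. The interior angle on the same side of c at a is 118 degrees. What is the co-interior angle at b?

Co-interior angles sum to 180: 180 - 118 = 62 degrees.

62 degrees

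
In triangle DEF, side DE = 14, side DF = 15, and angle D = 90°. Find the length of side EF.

By the law of cosines: EF^2 = DE^2 + DF^2 - 2*DE*DF*cos(D)
EF^2 = 14^2 + 15^2 - 2*14*15*cos(90°)
EF^2 = 196 + 225 - 420*(0)
EF^2 = 421
EF = sqrt(421)

sqrt(421)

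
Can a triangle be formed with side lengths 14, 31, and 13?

Check the triangle inequality: 14 + 13 = 27 ≤ 31.
Since the sum of two sides does not exceed the third, no triangle can be formed.

No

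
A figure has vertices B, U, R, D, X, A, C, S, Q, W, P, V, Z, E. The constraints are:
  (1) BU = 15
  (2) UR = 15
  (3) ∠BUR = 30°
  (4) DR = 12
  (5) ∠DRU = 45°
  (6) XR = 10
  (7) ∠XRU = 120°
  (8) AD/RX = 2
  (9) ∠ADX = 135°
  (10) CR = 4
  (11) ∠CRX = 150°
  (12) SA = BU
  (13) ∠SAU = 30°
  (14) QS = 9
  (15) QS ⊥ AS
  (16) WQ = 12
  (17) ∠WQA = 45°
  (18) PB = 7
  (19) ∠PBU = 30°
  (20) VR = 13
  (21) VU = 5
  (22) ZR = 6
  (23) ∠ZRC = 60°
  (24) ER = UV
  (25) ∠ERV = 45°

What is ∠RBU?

Step 1: By the law of cosines on triangle BUR: BR² = 15² + 15² − 2·15·15·cos(30°) = 60.29, so BR ≈ 7.76.
Step 2: By the inverse law of cosines on triangle RBU: cos(∠RBU) = (7.76² + 15² − 15²) / (2·7.76·15) = 60.29/232.94 = 0.2588, so ∠RBU = 75°.

Therefore, the measure of angle ∠RBU = 75°.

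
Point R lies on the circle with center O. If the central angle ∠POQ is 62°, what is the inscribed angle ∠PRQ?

An inscribed angle intercepts an arc from a point on the circle, while the central angle intercepts the same arc from the center.
The inscribed angle is always half the central angle: 62° / 2 = 31°.

31°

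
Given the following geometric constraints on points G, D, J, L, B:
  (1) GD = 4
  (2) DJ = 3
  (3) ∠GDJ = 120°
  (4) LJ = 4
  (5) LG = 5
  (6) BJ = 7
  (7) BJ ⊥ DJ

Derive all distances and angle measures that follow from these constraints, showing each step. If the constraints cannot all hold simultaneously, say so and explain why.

The constraints are consistent.

Step 1: From GD = 4, DJ = 3, and ∠GDJ = 120°, by the law of cosines:
  GJ² = GD² + DJ² - 2·GD·DJ·cos(120°) = 16 + 9 + 12 = 37
  GJ = √37

Step 2: From DJ = 3, JB = 7, and ∠DJB = 90°, by the law of cosines:
  DB² = DJ² + JB² - 2·DJ·JB·cos(90°) = 9 + 49 - 0 = 58
  DB = √58

Step 3: From GD = 4, GJ = √37, DJ = 3, by the inverse law of cosines:
  cos(∠DGJ) = (GD² + GJ² - DJ²) / (2·GD·GJ)
  ∠DGJ = 25.28°

Step 4: From GJ = √37, GL = 5, JL = 4, by the inverse law of cosines:
  cos(∠JGL) = (GJ² + GL² - JL²) / (2·GJ·GL)
  ∠JGL = 40.87°

Step 5: From DB = √58, DJ = 3, BJ = 7, by the inverse law of cosines:
  cos(∠BDJ) = (DB² + DJ² - BJ²) / (2·DB·DJ)
  ∠BDJ = 66.8°

Step 6: From JD = 3, JG = √37, DG = 4, by the inverse law of cosines:
  cos(∠DJG) = (JD² + JG² - DG²) / (2·JD·JG)
  ∠DJG = 34.72°

Step 7: From JG = √37, JL = 4, GL = 5, by the inverse law of cosines:
  cos(∠GJL) = (JG² + JL² - GL²) / (2·JG·JL)
  ∠GJL = 54.87°

Step 8: From LG = 5, LJ = 4, GJ = √37, by the inverse law of cosines:
  cos(∠GLJ) = (LG² + LJ² - GJ²) / (2·LG·LJ)
  ∠GLJ = 84.26°

Step 9: From BD = √58, BJ = 7, DJ = 3, by the inverse law of cosines:
  cos(∠DBJ) = (BD² + BJ² - DJ²) / (2·BD·BJ)
  ∠DBJ = 23.2°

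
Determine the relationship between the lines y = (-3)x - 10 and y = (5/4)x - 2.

Slope of line 1: m1 = -3
Slope of line 2: m2 = 5/4
For parallel lines we need equal slopes: -3 != 5/4.
For perpendicular lines we need m1*m2 = -1: (-3)(5/4) = -15/4 != -1.
Since neither condition holds, the lines are neither parallel nor perpendicular.

Neither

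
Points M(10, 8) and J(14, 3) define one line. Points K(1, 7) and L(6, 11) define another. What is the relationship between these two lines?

Slope of line 1: m1 = (3 - 8)/(14 - 10) = -5/4 = -5/4
Slope of line 2: m2 = (11 - 7)/(6 - 1) = 4/5 = 4/5
m1 * m2 = -1, so perpendicular.

Perpendicular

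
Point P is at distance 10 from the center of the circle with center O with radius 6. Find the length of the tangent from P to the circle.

The tangent, radius, and line from the external point to the center form a right triangle.
The right angle is where the tangent meets the radius.
By the Pythagorean theorem: tangent² + 6² = 10²
tangent² = 100 - 36 = 64
tangent = 8

8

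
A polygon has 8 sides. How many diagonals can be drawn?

Each of the 8 vertices connects to 5 non-adjacent vertices via diagonals.
Total connections = 8 × 5 = 40, but each diagonal is counted twice.
Number of diagonals = 40 / 2 = 20.

20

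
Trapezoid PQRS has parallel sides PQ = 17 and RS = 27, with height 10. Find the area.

Area = (17 + 27) * 10 / 2 = 440 / 2 = 220

220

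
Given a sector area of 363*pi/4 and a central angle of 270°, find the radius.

The sector covers 270°/360° = 3/4 of the full circle.
Full circle area = 363*pi/4 / 3/4 = 121*pi.
Since full area = πr², we get r² = 121*pi/π = 121, so r = 11.

11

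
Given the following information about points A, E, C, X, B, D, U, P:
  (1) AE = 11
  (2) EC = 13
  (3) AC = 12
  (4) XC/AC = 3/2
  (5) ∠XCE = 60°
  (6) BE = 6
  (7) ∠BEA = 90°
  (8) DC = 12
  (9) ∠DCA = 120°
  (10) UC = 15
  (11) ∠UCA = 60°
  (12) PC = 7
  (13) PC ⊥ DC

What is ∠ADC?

Step 1: By the law of cosines on triangle DCA: DA² = 12² + 12² − 2·12·12·cos(120°) = 432, so DA = 12·√3.
Step 2: By the inverse law of cosines on triangle ADC: cos(∠ADC) = ((12·√3)² + 12² − 12²) / (2·12·√3·12) = 432/498.83 = 0.866, so ∠ADC = 30°.

Therefore, the measure of angle ∠ADC = 30°.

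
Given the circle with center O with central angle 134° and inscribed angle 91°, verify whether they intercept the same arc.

By the inscribed angle theorem, the inscribed angle for a central angle of 134° should be 134° / 2 = 67°.
The given inscribed angle is 91°, which does not equal 67°.
Therefore, no, they do not correspond to the same arc.

No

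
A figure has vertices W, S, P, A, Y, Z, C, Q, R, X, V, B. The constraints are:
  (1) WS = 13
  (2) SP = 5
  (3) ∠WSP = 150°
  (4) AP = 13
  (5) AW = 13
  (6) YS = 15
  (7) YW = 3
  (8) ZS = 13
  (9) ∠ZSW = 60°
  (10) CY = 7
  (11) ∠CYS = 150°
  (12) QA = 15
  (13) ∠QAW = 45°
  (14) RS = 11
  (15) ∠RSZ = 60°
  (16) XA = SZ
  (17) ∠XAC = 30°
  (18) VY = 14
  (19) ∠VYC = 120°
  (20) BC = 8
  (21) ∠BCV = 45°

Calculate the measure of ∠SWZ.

Step 1: By the law of cosines on triangle WSZ: WZ² = 13² + 13² − 2·13·13·cos(60°) = 169, so WZ = 13.
Step 2: By the inverse law of cosines on triangle SWZ: cos(∠SWZ) = (13² + 13² − 13²) / (2·13·13) = 169/338 = 0.5, so ∠SWZ = 60°.

Therefore, the measure of angle ∠SWZ = 60°.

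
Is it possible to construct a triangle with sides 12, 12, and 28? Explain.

The longest side is 28. The other two sides sum to 12 + 12 = 24.
Since 24 ≤ 28, the two shorter sides cannot reach around to close the triangle.

No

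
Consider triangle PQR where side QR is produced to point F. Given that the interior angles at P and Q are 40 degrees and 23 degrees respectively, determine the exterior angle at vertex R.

By the exterior angle theorem, an exterior angle of a triangle equals the sum of the two remote interior angles.
Exterior angle = angle P + angle Q
Exterior angle = 40 + 23 = 63 degrees

63 degrees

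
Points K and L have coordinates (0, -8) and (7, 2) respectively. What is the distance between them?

d = sqrt((7)^2 + (10)^2) = sqrt(149)

sqrt(149)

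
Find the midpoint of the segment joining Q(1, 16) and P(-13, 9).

The midpoint is the average of the coordinates:
x: (1 + -13)/2 = -6
y: (16 + 9)/2 = 25/2
Midpoint = (-6, 25/2)

(-6, 25/2)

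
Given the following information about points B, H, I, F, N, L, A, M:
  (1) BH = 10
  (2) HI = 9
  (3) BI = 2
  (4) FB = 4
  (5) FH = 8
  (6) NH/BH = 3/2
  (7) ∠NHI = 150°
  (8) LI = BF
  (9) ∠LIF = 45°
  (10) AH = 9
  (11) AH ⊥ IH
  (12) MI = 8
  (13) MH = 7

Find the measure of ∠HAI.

Step 1: By the law of cosines on triangle AHI: AI² = 9² + 9² − 2·9·9·cos(90°) = 162, so AI = 9·√2.
Step 2: By the inverse law of cosines on triangle HAI: cos(∠HAI) = (9² + (9·√2)² − 9²) / (2·9·9·√2) = 162/229.1 = 0.7071, so ∠HAI = 45°.

Therefore, the measure of angle ∠HAI = 45°.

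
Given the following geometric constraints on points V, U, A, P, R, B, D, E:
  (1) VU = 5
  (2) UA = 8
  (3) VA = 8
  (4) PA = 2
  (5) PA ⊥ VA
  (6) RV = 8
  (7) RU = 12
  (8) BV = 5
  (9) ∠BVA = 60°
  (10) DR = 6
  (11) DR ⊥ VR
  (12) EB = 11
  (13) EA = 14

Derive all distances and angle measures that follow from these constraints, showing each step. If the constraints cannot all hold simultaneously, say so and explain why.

The constraints are consistent.

Step 1: From VA = 8, AP = 2, and ∠VAP = 90°, by the law of cosines:
  VP² = VA² + AP² - 2·VA·AP·cos(90°) = 64 + 4 - 0 = 68
  VP = 2·√17

Step 2: From VR = 8, RD = 6, and ∠VRD = 90°, by the law of cosines:
  VD² = VR² + RD² - 2·VR·RD·cos(90°) = 64 + 36 - 0 = 100
  VD = 10

Step 3: From AV = 8, VB = 5, and ∠AVB = 60°, by the law of cosines:
  AB² = AV² + VB² - 2·AV·VB·cos(60°) = 64 + 25 - 40 = 49
  AB = 7

Step 4: From VA = 8, VU = 5, AU = 8, by the inverse law of cosines:
  cos(∠AVU) = (VA² + VU² - AU²) / (2·VA·VU)
  ∠AVU = 71.79°

Step 5: From VR = 8, VU = 5, RU = 12, by the inverse law of cosines:
  cos(∠RVU) = (VR² + VU² - RU²) / (2·VR·VU)
  ∠RVU = 133.43°

Step 6: From UA = 8, UV = 5, AV = 8, by the inverse law of cosines:
  cos(∠AUV) = (UA² + UV² - AV²) / (2·UA·UV)
  ∠AUV = 71.79°

Step 7: From UR = 12, UV = 5, RV = 8, by the inverse law of cosines:
  cos(∠RUV) = (UR² + UV² - RV²) / (2·UR·UV)
  ∠RUV = 28.96°

Step 8: From AU = 8, AV = 8, UV = 5, by the inverse law of cosines:
  cos(∠UAV) = (AU² + AV² - UV²) / (2·AU·AV)
  ∠UAV = 36.42°

Step 9: From RU = 12, RV = 8, UV = 5, by the inverse law of cosines:
  cos(∠URV) = (RU² + RV² - UV²) / (2·RU·RV)
  ∠URV = 17.61°

Step 10: From VA = 8, VP = 2·√17, AP = 2, by the inverse law of cosines:
  cos(∠AVP) = (VA² + VP² - AP²) / (2·VA·VP)
  ∠AVP = 14.04°

Step 11: From VD = 10, VR = 8, DR = 6, by the inverse law of cosines:
  cos(∠DVR) = (VD² + VR² - DR²) / (2·VD·VR)
  ∠DVR = 36.87°

Step 12: From AB = 7, AE = 14, BE = 11, by the inverse law of cosines:
  cos(∠BAE) = (AB² + AE² - BE²) / (2·AB·AE)
  ∠BAE = 50.75°

Step 13: From AB = 7, AV = 8, BV = 5, by the inverse law of cosines:
  cos(∠BAV) = (AB² + AV² - BV²) / (2·AB·AV)
  ∠BAV = 38.21°

Step 14: From PA = 2, PV = 2·√17, AV = 8, by the inverse law of cosines:
  cos(∠APV) = (PA² + PV² - AV²) / (2·PA·PV)
  ∠APV = 75.96°

Step 15: From BA = 7, BE = 11, AE = 14, by the inverse law of cosines:
  cos(∠ABE) = (BA² + BE² - AE²) / (2·BA·BE)
  ∠ABE = 99.72°

Step 16: From BA = 7, BV = 5, AV = 8, by the inverse law of cosines:
  cos(∠ABV) = (BA² + BV² - AV²) / (2·BA·BV)
  ∠ABV = 81.79°

Step 17: From DR = 6, DV = 10, RV = 8, by the inverse law of cosines:
  cos(∠RDV) = (DR² + DV² - RV²) / (2·DR·DV)
  ∠RDV = 53.13°

Step 18: From EA = 14, EB = 11, AB = 7, by the inverse law of cosines:
  cos(∠AEB) = (EA² + EB² - AB²) / (2·EA·EB)
  ∠AEB = 29.53°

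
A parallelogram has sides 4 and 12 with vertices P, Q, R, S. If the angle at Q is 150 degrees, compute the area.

Area = 4 * 12 * sin(150°) = 48 * 1/2 = 24

24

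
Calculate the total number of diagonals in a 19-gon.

Each of the 19 vertices connects to 16 non-adjacent vertices via diagonals.
Total connections = 19 × 16 = 304, but each diagonal is counted twice.
Number of diagonals = 304 / 2 = 152.

152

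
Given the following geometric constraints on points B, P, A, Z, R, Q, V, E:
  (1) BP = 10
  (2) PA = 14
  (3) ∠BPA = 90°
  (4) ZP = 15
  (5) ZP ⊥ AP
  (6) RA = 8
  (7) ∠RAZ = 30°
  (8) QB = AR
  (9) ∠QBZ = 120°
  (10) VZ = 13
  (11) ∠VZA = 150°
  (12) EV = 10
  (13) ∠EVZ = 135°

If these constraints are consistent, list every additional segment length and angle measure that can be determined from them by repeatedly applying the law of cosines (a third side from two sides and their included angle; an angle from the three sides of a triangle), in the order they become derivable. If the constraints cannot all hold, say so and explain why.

The constraints are consistent. Derivable facts, in order:
After 1 step:
- AZ ≈ 20.52
- BA = 2·√74
- ZE ≈ 21.28
After 2 steps:
- AV ≈ 32.43
- ZR ≈ 14.17
- ∠ABP = 54.46°
- ∠AZP = 43.03°
- ∠BAP = 35.54°
- ∠EZV = 19.41°
- ∠PAZ = 46.97°
- ∠VEZ = 25.59°
After 3 steps:
- ∠ARZ = 133.6°
- ∠AVZ = 18.44°
- ∠AZR = 16.4°
- ∠VAZ = 11.56°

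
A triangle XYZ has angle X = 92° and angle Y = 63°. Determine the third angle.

Let angle Z = x. Then 92 + 63 + x = 180.
x = 180 - 155 = 25 degrees.

25 degrees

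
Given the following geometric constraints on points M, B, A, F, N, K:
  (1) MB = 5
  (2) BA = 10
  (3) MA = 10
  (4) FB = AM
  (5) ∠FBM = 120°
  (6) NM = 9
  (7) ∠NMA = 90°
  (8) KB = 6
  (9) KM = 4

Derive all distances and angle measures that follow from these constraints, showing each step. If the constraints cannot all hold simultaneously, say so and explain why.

The constraints are consistent.

From the given relations:
  FB = AM = 10

Step 1: From MB = 5, BF = 10, and ∠MBF = 120°, by the law of cosines:
  MF² = MB² + BF² - 2·MB·BF·cos(120°) = 25 + 100 + 50 = 175
  MF = 5·√7

Step 2: From AM = 10, MN = 9, and ∠AMN = 90°, by the law of cosines:
  AN² = AM² + MN² - 2·AM·MN·cos(90°) = 100 + 81 - 0 = 181
  AN = √181

Step 3: From MA = 10, MB = 5, AB = 10, by the inverse law of cosines:
  cos(∠AMB) = (MA² + MB² - AB²) / (2·MA·MB)
  ∠AMB = 75.52°

Step 4: From MB = 5, MK = 4, BK = 6, by the inverse law of cosines:
  cos(∠BMK) = (MB² + MK² - BK²) / (2·MB·MK)
  ∠BMK = 82.82°

Step 5: From BA = 10, BM = 5, AM = 10, by the inverse law of cosines:
  cos(∠ABM) = (BA² + BM² - AM²) / (2·BA·BM)
  ∠ABM = 75.52°

Step 6: From BK = 6, BM = 5, KM = 4, by the inverse law of cosines:
  cos(∠KBM) = (BK² + BM² - KM²) / (2·BK·BM)
  ∠KBM = 41.41°

Step 7: From AB = 10, AM = 10, BM = 5, by the inverse law of cosines:
  cos(∠BAM) = (AB² + AM² - BM²) / (2·AB·AM)
  ∠BAM = 28.96°

Step 8: From KB = 6, KM = 4, BM = 5, by the inverse law of cosines:
  cos(∠BKM) = (KB² + KM² - BM²) / (2·KB·KM)
  ∠BKM = 55.77°

Step 9: From MB = 5, MF = 5·√7, BF = 10, by the inverse law of cosines:
  cos(∠BMF) = (MB² + MF² - BF²) / (2·MB·MF)
  ∠BMF = 40.89°

Step 10: From AM = 10, AN = √181, MN = 9, by the inverse law of cosines:
  cos(∠MAN) = (AM² + AN² - MN²) / (2·AM·AN)
  ∠MAN = 41.99°

Step 11: From FB = 10, FM = 5·√7, BM = 5, by the inverse law of cosines:
  cos(∠BFM) = (FB² + FM² - BM²) / (2·FB·FM)
  ∠BFM = 19.11°

Step 12: From NA = √181, NM = 9, AM = 10, by the inverse law of cosines:
  cos(∠ANM) = (NA² + NM² - AM²) / (2·NA·NM)
  ∠ANM = 48.01°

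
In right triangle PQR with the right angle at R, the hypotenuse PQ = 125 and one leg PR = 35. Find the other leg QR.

By the Pythagorean theorem: QR^2 = PQ^2 - PR^2
QR^2 = 125^2 - 35^2 = 15625 - 1225 = 14400
QR = sqrt(14400) = 120

120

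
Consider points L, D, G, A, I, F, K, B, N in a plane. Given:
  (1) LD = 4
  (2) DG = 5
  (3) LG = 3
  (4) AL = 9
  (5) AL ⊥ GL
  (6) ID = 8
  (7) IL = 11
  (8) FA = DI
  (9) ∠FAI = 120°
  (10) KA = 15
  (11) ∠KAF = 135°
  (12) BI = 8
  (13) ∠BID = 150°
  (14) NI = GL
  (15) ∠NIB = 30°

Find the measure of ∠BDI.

Step 1: By the law of cosines on triangle DIB: DB² = 8² + 8² − 2·8·8·cos(150°) = 238.85, so DB ≈ 15.45.
Step 2: By the inverse law of cosines on triangle BDI: cos(∠BDI) = (15.45² + 8² − 8²) / (2·15.45·8) = 238.85/247.28 = 0.9659, so ∠BDI = 15°.

Therefore, the measure of angle ∠BDI = 15°.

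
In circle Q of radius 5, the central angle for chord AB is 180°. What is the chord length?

Chord = 2(5) sin(90°) = 10

10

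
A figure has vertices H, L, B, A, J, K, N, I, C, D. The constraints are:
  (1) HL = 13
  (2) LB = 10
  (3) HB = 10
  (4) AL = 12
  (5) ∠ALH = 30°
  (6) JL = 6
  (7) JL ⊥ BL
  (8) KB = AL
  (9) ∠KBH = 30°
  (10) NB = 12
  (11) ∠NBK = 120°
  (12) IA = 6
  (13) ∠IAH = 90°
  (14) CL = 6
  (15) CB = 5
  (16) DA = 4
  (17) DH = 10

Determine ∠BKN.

From the given relations: KB = AL = 12.
Step 1: By the law of cosines on triangle KBN: KN² = 12² + 12² − 2·12·12·cos(120°) = 432, so KN = 12·√3.
Step 2: By the inverse law of cosines on triangle BKN: cos(∠BKN) = (12² + (12·√3)² − 12²) / (2·12·12·√3) = 432/498.83 = 0.866, so ∠BKN = 30°.

Therefore, the measure of angle ∠BKN = 30°.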